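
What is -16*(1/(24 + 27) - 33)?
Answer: 26912/51 ≈ 527.69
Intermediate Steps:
-16*(1/(24 + 27) - 33) = -16*(1/51 - 33) = -16*(-1682/51) = 26912/51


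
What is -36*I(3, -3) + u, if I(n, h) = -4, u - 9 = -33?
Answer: 120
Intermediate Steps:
u = -24 (u = 9 - 33 = -24)
-36*I(3, -3) + u = -36*(-4) - 24 = 144 - 24 = 120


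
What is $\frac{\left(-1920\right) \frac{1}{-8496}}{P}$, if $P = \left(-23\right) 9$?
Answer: $- \frac{40}{36639} \approx -0.0010917$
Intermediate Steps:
$P = -207$
$\frac{\left(-1920\right) \frac{1}{-8496}}{P} = \frac{\left(-1920\right) \frac{1}{-8496}}{-207} = \left(-1920\right) \left(- \frac{1}{8496}\right) \left(- \frac{1}{207}\right) = \frac{40}{177} \left(- \frac{1}{207}\right) = - \frac{40}{36639}$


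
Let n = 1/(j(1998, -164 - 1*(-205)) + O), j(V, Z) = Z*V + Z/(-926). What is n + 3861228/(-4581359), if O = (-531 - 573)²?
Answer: -4650766280643170/5518153652774837 ≈ -0.84281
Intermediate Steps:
j(V, Z) = -Z/926 + V*Z (j(V, Z) = V*Z - Z/926 = -Z/926 + V*Z)
O = 1218816 (O = (-1104)² = 1218816)
n = 926/1204479643 (n = 1/((-164 - 1*(-205))*(-1/926 + 1998) + 1218816) = 1/((-164 + 205)*(1850147/926) + 1218816) = 1/(41*(1850147/926) + 1218816) = 1/(75856027/926 + 1218816) = 1/(1204479643/926) = 926/1204479643 ≈ 7.6880e-7)
n + 3861228/(-4581359) = 926/1204479643 + 3861228/(-4581359) = 926/1204479643 + 3861228*(-1/4581359) = 926/1204479643 - 3861228/4581359 = -4650766280643170/5518153652774837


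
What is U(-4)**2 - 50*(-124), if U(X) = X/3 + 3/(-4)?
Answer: 893425/144 ≈ 6204.3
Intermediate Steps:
U(X) = -3/4 + X/3 (U(X) = X*(1/3) + 3*(-1/4) = X/3 - 3/4 = -3/4 + X/3)
U(-4)**2 - 50*(-124) = (-3/4 + (1/3)*(-4))**2 - 50*(-124) = (-3/4 - 4/3)**2 + 6200 = (-25/12)**2 + 6200 = 625/144 + 6200 = 893425/144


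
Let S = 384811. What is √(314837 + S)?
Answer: 16*√2733 ≈ 836.45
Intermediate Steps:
√(314837 + S) = √(314837 + 384811) = √699648 = 16*√2733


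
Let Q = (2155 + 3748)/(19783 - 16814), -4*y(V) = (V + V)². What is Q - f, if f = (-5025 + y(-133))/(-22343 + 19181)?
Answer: -24386290/4693989 ≈ -5.1952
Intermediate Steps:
y(V) = -V² (y(V) = -(V + V)²/4 = -4*V²/4 = -V²)
f = 11357/1581 (f = (-5025 - 1*(-133)²)/(-22343 + 19181) = (-5025 - 1*17689)/(-3162) = (-5025 - 17689)*(-1/3162) = -22714*(-1/3162) = 11357/1581 ≈ 7.1834)
Q = 5903/2969 ≈ 1.9882
Q - f = 5903/2969 - 1*11357/1581 = 5903/2969 - 11357/1581 = -24386290/4693989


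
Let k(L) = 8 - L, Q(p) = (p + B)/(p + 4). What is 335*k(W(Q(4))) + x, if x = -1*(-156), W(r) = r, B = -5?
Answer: 23023/8 ≈ 2877.9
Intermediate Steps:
Q(p) = (-5 + p)/(4 + p) (Q(p) = (p - 5)/(p + 4) = (-5 + p)/(4 + p))
x = 156
335*k(W(Q(4))) + x = 335*(8 - (-5 + 4)/(4 + 4)) + 156 = 335*(8 - (-1)/8) + 156 = 335*(8 - 1*(-1/8)) + 156 = 335*(8 + 1/8) + 156 = 335*(65/8) + 156 = 21775/8 + 156 = 23023/8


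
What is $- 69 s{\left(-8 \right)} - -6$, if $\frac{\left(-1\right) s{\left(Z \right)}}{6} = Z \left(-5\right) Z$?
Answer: $-132474$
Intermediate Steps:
$s{\left(Z \right)} = 30 Z^{2}$ ($s{\left(Z \right)} = - 6 Z \left(-5\right) Z = - 6 - 5 Z Z = - 6 \left(- 5 Z^{2}\right) = 30 Z^{2}$)
$- 69 s{\left(-8 \right)} - -6 = - 69 \cdot 30 \left(-8\right)^{2} - -6 = - 69 \cdot 30 \cdot 64 + \left(-6 + 12\right) = \left(-69\right) 1920 + 6 = -132480 + 6 = -132474$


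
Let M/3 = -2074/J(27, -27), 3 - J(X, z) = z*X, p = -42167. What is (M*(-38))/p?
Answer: -323/42167 ≈ -0.0076600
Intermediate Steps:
J(X, z) = 3 - X*z (J(X, z) = 3 - z*X = 3 - X*z)
M = -17/2 (M = 3*(-2074/(3 - 1*27*(-27))) = 3*(-2074/(3 + 729)) = 3*(-2074/732) = 3*(-2074*1/732) = 3*(-17/6) = -17/2 ≈ -8.5000)
(M*(-38))/p = -17/2*(-38)/(-42167) = 323*(-1/42167) = -323/42167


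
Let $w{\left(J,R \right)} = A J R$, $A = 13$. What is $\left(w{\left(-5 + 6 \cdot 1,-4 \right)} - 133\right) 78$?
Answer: $-14430$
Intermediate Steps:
$w{\left(J,R \right)} = 13 J R$
$\left(w{\left(-5 + 6 \cdot 1,-4 \right)} - 133\right) 78 = \left(13 \left(-5 + 6 \cdot 1\right) \left(-4\right) - 133\right) 78 = \left(13 \left(-5 + 6\right) \left(-4\right) - 133\right) 78 = \left(13 \cdot 1 \left(-4\right) - 133\right) 78 = \left(-52 - 133\right) 78 = \left(-185\right) 78 = -14430$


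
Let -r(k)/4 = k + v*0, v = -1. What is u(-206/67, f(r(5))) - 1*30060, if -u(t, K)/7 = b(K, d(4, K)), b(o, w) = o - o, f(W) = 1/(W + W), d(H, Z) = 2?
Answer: -30060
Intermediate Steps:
r(k) = -4*k (r(k) = -4*(k - 1*0) = -4*(k + 0) = -4*k)
f(W) = 1/(2*W)
b(o, w) = 0
u(t, K) = 0 (u(t, K) = -7*0 = 0)
u(-206/67, f(r(5))) - 1*30060 = 0 - 1*30060 = 0 - 30060 = -30060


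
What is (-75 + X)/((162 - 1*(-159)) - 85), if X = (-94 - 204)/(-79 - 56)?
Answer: -9827/31860 ≈ -0.30844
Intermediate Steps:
X = 298/135 (X = -298/(-135) = -298*(-1/135) = 298/135 ≈ 2.2074)
(-75 + X)/((162 - 1*(-159)) - 85) = (-75 + 298/135)/((162 - 1*(-159)) - 85) = -9827/(135*((162 + 159) - 85)) = -9827/(135*(321 - 85)) = -9827/135/236 = -9827/135*1/236 = -9827/31860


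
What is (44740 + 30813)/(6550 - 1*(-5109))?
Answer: 75553/11659 ≈ 6.4802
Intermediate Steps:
(44740 + 30813)/(6550 - 1*(-5109)) = 75553/(6550 + 5109) = 75553/11659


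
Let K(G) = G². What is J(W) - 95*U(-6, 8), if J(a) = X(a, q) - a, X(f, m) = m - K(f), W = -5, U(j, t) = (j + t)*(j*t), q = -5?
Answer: 9095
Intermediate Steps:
U(j, t) = j*t*(j + t)
X(f, m) = m - f²
J(a) = -5 - a - a² (J(a) = (-5 - a²) - a = -5 - a - a²)
J(W) - 95*U(-6, 8) = (-5 - 1*(-5) - 1*(-5)²) - (-570)*8*(-6 + 8) = (-5 + 5 - 1*25) - (-570)*8*2 = (-5 + 5 - 25) - 95*(-96) = -25 + 9120 = 9095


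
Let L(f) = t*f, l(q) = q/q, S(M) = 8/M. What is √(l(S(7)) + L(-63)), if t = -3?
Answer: √190 ≈ 13.784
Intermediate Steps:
l(q) = 1
L(f) = -3*f
√(l(S(7)) + L(-63)) = √(1 - 3*(-63)) = √(1 + 189) = √190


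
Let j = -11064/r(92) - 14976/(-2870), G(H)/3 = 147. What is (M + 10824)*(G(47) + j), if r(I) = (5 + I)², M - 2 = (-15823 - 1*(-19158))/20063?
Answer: 186452886047391513/38698417235 ≈ 4.8181e+6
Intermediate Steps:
M = 43461/20063 (M = 2 + (-15823 - 1*(-19158))/20063 = 2 + (-15823 + 19158)*(1/20063) = 2 + 3335*(1/20063) = 2 + 3335/20063 = 43461/20063 ≈ 2.1662)
G(H) = 441 (G(H) = 3*147 = 441)
j = 54577752/13501915 (j = -11064/(5 + 92)² - 14976/(-2870) = -11064/(97²) - 14976*(-1/2870) = -11064/9409 + 7488/1435 = 54577752/13501915 ≈ 4.0422)
(M + 10824)*(G(47) + j) = (43461/20063 + 10824)*(441 + 54577752/13501915) = (217205373/20063)*(6008922267/13501915) = 186452886047391513/38698417235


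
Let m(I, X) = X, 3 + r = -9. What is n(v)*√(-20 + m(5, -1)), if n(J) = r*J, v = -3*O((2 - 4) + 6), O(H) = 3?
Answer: 108*I*√21 ≈ 494.92*I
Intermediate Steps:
r = -12 (r = -3 - 9 = -12)
v = -9 (v = -3*3 = -9)
n(J) = -12*J
n(v)*√(-20 + m(5, -1)) = (-12*(-9))*√(-20 - 1) = 108*√(-21) = 108*(I*√21) = 108*I*√21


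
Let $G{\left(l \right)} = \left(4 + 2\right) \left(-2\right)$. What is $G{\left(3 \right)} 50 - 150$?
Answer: $-750$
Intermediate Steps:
$G{\left(l \right)} = -12$ ($G{\left(l \right)} = 6 \left(-2\right) = -12$)
$G{\left(3 \right)} 50 - 150 = \left(-12\right) 50 - 150 = -600 - 150 = -750$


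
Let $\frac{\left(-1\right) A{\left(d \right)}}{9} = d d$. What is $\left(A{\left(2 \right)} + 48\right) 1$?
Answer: $12$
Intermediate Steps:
$A{\left(d \right)} = - 9 d^{2}$ ($A{\left(d \right)} = - 9 d d = - 9 d^{2}$)
$\left(A{\left(2 \right)} + 48\right) 1 = \left(- 9 \cdot 2^{2} + 48\right) 1 = \left(\left(-9\right) 4 + 48\right) 1 = \left(-36 + 48\right) 1 = 12 \cdot 1 = 12$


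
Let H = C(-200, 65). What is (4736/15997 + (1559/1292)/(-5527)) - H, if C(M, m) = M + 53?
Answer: 989764960321/6719571844 ≈ 147.30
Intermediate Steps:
C(M, m) = 53 + M
H = -147 (H = 53 - 200 = -147)
(4736/15997 + (1559/1292)/(-5527)) - H = (4736/15997 + (1559/1292)/(-5527)) - 1*(-147) = (4736*(1/15997) + (1559*(1/1292))*(-1/5527)) + 147 = (4736/15997 + (1559/1292)*(-1/5527)) + 147 = (4736/15997 - 1559/7140884) + 147 = 1987899253/6719571844 + 147 = 989764960321/6719571844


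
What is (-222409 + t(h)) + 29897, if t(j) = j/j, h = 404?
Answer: -192511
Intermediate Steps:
t(j) = 1
(-222409 + t(h)) + 29897 = (-222409 + 1) + 29897 = -222408 + 29897 = -192511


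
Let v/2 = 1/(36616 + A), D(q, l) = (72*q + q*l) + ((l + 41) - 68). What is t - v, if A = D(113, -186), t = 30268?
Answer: 711933626/23521 ≈ 30268.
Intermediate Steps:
D(q, l) = -27 + l + 72*q + l*q (D(q, l) = (72*q + l*q) + ((41 + l) - 68) = (72*q + l*q) + (-27 + l) = -27 + l + 72*q + l*q)
A = -13095 (A = -27 - 186 + 72*113 - 186*113 = -27 - 186 + 8136 - 21018 = -13095)
v = 2/23521 (v = 2/(36616 - 13095) = 2/23521 ≈ 8.5030e-5)
t - v = 30268 - 1*2/23521 = 30268 - 2/23521 = 711933626/23521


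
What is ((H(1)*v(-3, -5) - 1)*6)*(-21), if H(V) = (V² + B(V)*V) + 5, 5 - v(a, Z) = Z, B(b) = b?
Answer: -8694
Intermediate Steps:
v(a, Z) = 5 - Z
H(V) = 5 + 2*V² (H(V) = (V² + V*V) + 5 = (V² + V²) + 5 = 2*V² + 5 = 5 + 2*V²)
((H(1)*v(-3, -5) - 1)*6)*(-21) = (((5 + 2*1²)*(5 - 1*(-5)) - 1)*6)*(-21) = (((5 + 2*1)*(5 + 5) - 1)*6)*(-21) = (((5 + 2)*10 - 1)*6)*(-21) = ((7*10 - 1)*6)*(-21) = ((70 - 1)*6)*(-21) = (69*6)*(-21) = 414*(-21) = -8694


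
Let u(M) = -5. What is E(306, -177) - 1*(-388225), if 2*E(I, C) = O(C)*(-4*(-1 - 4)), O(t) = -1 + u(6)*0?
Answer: 388215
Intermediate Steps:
O(t) = -1 (O(t) = -1 - 5*0 = -1 + 0 = -1)
E(I, C) = -10 (E(I, C) = (-(-4)*(-1 - 4))/2 = (-(-4)*(-5))/2 = (-1*20)/2 = (1/2)*(-20) = -10)
E(306, -177) - 1*(-388225) = -10 - 1*(-388225) = -10 + 388225 = 388215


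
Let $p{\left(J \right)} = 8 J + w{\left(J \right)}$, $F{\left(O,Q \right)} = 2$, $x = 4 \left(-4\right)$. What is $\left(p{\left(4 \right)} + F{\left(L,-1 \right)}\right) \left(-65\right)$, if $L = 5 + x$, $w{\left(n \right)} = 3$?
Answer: $-2405$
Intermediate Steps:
$x = -16$
$L = -11$ ($L = 5 - 16 = -11$)
$p{\left(J \right)} = 3 + 8 J$ ($p{\left(J \right)} = 8 J + 3 = 3 + 8 J$)
$\left(p{\left(4 \right)} + F{\left(L,-1 \right)}\right) \left(-65\right) = \left(\left(3 + 8 \cdot 4\right) + 2\right) \left(-65\right) = \left(\left(3 + 32\right) + 2\right) \left(-65\right) = \left(35 + 2\right) \left(-65\right) = 37 \left(-65\right) = -2405$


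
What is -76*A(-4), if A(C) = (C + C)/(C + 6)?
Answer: 304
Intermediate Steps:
A(C) = 2*C/(6 + C) (A(C) = (2*C)/(6 + C) = 2*C/(6 + C))
-76*A(-4) = -152*(-4)/(6 - 4) = -152*(-4)/2 = -76*(-4) = 304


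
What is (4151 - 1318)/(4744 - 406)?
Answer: 2833/4338 ≈ 0.65307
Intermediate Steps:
(4151 - 1318)/(4744 - 406) = 2833/4338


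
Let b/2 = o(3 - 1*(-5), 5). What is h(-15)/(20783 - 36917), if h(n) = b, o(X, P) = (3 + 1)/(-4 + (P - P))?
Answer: 1/8067 ≈ 0.00012396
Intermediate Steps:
o(X, P) = -1 (o(X, P) = 4/(-4 + 0) = 4/(-4) = 4*(-¼) = -1)
b = -2 (b = 2*(-1) = -2)
h(n) = -2
h(-15)/(20783 - 36917) = -2/(20783 - 36917) = -2/(-16134) = -1/16134*(-2) = 1/8067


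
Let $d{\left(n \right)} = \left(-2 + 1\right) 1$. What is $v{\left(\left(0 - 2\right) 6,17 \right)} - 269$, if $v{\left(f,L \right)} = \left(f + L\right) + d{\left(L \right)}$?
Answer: $-265$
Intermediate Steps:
$d{\left(n \right)} = -1$ ($d{\left(n \right)} = \left(-1\right) 1 = -1$)
$v{\left(f,L \right)} = -1 + L + f$ ($v{\left(f,L \right)} = \left(f + L\right) - 1 = \left(L + f\right) - 1 = -1 + L + f$)
$v{\left(\left(0 - 2\right) 6,17 \right)} - 269 = \left(-1 + 17 + \left(0 - 2\right) 6\right) - 269 = \left(-1 + 17 - 12\right) - 269 = 4 - 269 = -265$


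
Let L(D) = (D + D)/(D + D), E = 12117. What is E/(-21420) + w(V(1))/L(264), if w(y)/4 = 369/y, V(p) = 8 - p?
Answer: 1501481/7140 ≈ 210.29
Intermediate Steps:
L(D) = 1 (L(D) = (2*D)/((2*D)) = (2*D)*(1/(2*D)) = 1)
w(y) = 1476/y (w(y) = 4*(369/y) = 1476/y)
E/(-21420) + w(V(1))/L(264) = 12117/(-21420) + (1476/(8 - 1*1))/1 = 12117*(-1/21420) + (1476/(8 - 1))*1 = -577/1020 + (1476/7)*1 = -577/1020 + 1476/7 = 1501481/7140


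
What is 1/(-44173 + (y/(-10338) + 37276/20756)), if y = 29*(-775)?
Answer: -53643882/2369398236989 ≈ -2.2640e-5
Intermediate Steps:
y = -22475
1/(-44173 + (y/(-10338) + 37276/20756)) = 1/(-44173 + (-22475/(-10338) + 37276/20756)) = 1/(-44173 + (-22475*(-1/10338) + 37276*(1/20756))) = 1/(-44173 + (22475/10338 + 9319/5189)) = 1/(-44173 + 212962597/53643882) = 1/(-2369398236989/53643882) = -53643882/2369398236989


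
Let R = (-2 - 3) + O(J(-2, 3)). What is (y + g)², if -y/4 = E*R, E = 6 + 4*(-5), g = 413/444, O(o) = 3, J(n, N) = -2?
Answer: 2431969225/197136 ≈ 12337.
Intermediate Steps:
g = 413/444 (g = 413*(1/444) = 413/444 ≈ 0.93018)
R = -2 (R = (-2 - 3) + 3 = -5 + 3 = -2)
E = -14 (E = 6 - 20 = -14)
y = -112 (y = -(-56)*(-2) = -4*28 = -112)
(y + g)² = (-112 + 413/444)² = (-49315/444)² = 2431969225/197136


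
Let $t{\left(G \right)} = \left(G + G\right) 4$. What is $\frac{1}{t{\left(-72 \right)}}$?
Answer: $- \frac{1}{576} \approx -0.0017361$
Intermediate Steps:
$t{\left(G \right)} = 8 G$ ($t{\left(G \right)} = 2 G 4 = 8 G$)
$\frac{1}{t{\left(-72 \right)}} = \frac{1}{8 \left(-72\right)} = \frac{1}{-576} = - \frac{1}{576}$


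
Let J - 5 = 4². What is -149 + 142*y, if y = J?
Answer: 2833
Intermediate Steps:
J = 21 (J = 5 + 4² = 5 + 16 = 21)
y = 21
-149 + 142*y = -149 + 142*21 = -149 + 2982 = 2833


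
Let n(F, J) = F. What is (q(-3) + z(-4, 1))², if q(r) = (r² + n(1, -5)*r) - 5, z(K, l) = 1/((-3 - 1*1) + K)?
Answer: 49/64 ≈ 0.76563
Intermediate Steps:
z(K, l) = 1/(-4 + K) (z(K, l) = 1/((-3 - 1) + K) = 1/(-4 + K))
q(r) = -5 + r + r² (q(r) = (r² + 1*r) - 5 = (r² + r) - 5 = (r + r²) - 5 = -5 + r + r²)
(q(-3) + z(-4, 1))² = ((-5 - 3 + (-3)²) + 1/(-4 - 4))² = ((-5 - 3 + 9) + 1/(-8))² = (1 - ⅛)² = (7/8)² = 49/64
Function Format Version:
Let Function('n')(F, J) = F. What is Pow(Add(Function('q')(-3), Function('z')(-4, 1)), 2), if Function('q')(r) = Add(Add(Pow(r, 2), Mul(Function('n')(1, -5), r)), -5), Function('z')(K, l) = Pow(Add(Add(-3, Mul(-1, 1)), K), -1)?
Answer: Rational(49, 64) ≈ 0.76563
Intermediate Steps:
Function('z')(K, l) = Pow(Add(-4, K), -1) (Function('z')(K, l) = Pow(Add(Add(-3, -1), K), -1) = Pow(Add(-4, K), -1))
Function('q')(r) = Add(-5, r, Pow(r, 2)) (Function('q')(r) = Add(Add(Pow(r, 2), Mul(1, r)), -5) = Add(Add(Pow(r, 2), r), -5) = Add(Add(r, Pow(r, 2)), -5) = Add(-5, r, Pow(r, 2)))
Pow(Add(Function('q')(-3), Function('z')(-4, 1)), 2) = Pow(Add(Add(-5, -3, Pow(-3, 2)), Pow(Add(-4, -4), -1)), 2) = Pow(Add(Add(-5, -3, 9), Pow(-8, -1)), 2) = Pow(Add(1, Rational(-1, 8)), 2) = Pow(Rational(7, 8), 2) = Rational(49, 64)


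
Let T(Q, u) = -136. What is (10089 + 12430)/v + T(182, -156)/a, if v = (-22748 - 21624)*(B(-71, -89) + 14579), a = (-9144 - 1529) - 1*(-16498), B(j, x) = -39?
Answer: -17574828171/751621745200 ≈ -0.023383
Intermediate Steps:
a = 5825 (a = -10673 + 16498 = 5825)
v = -645168880 (v = (-22748 - 21624)*(-39 + 14579) = -44372*14540 = -645168880)
(10089 + 12430)/v + T(182, -156)/a = (10089 + 12430)/(-645168880) - 136/5825 = 22519*(-1/645168880) - 136*1/5825 = -22519/645168880 - 136/5825 = -17574828171/751621745200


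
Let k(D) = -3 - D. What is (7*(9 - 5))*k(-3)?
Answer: 0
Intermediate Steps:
(7*(9 - 5))*k(-3) = (7*(9 - 5))*(-3 - 1*(-3)) = (7*4)*(-3 + 3) = 28*0 = 0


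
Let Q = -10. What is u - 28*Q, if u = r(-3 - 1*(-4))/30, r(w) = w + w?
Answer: 4201/15 ≈ 280.07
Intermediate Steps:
r(w) = 2*w
u = 1/15 (u = (2*(-3 - 1*(-4)))/30 = (2*(-3 + 4))*(1/30) = (2*1)*(1/30) = 2*(1/30) = 1/15 ≈ 0.066667)
u - 28*Q = 1/15 - 28*(-10) = 1/15 + 280 = 4201/15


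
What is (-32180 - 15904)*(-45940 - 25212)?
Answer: 3421272768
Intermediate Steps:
(-32180 - 15904)*(-45940 - 25212) = -48084*(-71152) = 3421272768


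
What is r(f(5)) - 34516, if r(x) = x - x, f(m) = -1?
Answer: -34516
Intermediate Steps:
r(x) = 0
r(f(5)) - 34516 = 0 - 34516 = -34516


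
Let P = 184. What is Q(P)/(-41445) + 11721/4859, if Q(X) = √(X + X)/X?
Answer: 11721/4859 - √23/1906470 ≈ 2.4122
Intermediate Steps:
Q(X) = √2/√X (Q(X) = √(2*X)/X = (√2*√X)/X = √2/√X)
Q(P)/(-41445) + 11721/4859 = (√2/√184)/(-41445) + 11721/4859 = (√2*(√46/92))*(-1/41445) + 11721*(1/4859) = (√23/46)*(-1/41445) + 11721/4859 = -√23/1906470 + 11721/4859 = 11721/4859 - √23/1906470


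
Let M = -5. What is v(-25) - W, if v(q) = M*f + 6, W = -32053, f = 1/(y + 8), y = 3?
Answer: 352644/11 ≈ 32059.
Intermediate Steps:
f = 1/11 (f = 1/(3 + 8) = 1/11 ≈ 0.090909)
v(q) = 61/11 (v(q) = -5*1/11 + 6 = -5/11 + 6 = 61/11)
v(-25) - W = 61/11 - 1*(-32053) = 61/11 + 32053 = 352644/11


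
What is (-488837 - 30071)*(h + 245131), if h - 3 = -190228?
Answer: -28491162648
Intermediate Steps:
h = -190225 (h = 3 - 190228 = -190225)
(-488837 - 30071)*(h + 245131) = (-488837 - 30071)*(-190225 + 245131) = -518908*54906 = -28491162648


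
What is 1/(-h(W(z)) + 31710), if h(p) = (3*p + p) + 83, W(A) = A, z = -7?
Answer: 1/31655 ≈ 3.1591e-5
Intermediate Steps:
h(p) = 83 + 4*p (h(p) = 4*p + 83 = 83 + 4*p)
1/(-h(W(z)) + 31710) = 1/(-(83 + 4*(-7)) + 31710) = 1/(-(83 - 28) + 31710) = 1/(-1*55 + 31710) = 1/(-55 + 31710) = 1/31655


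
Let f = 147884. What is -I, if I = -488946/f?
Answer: 244473/73942 ≈ 3.3063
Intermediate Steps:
I = -244473/73942 (I = -488946/147884 = -488946*1/147884 = -244473/73942 ≈ -3.3063)
-I = -1*(-244473/73942) = 244473/73942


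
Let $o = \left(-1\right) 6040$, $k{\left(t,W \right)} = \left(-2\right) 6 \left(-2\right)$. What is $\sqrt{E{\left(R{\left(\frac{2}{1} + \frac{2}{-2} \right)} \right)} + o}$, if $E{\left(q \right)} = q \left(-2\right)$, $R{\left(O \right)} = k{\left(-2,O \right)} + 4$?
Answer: $4 i \sqrt{381} \approx 78.077 i$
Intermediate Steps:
$k{\left(t,W \right)} = 24$ ($k{\left(t,W \right)} = \left(-12\right) \left(-2\right) = 24$)
$R{\left(O \right)} = 28$ ($R{\left(O \right)} = 24 + 4 = 28$)
$E{\left(q \right)} = - 2 q$
$o = -6040$
$\sqrt{E{\left(R{\left(\frac{2}{1} + \frac{2}{-2} \right)} \right)} + o} = \sqrt{\left(-2\right) 28 - 6040} = \sqrt{-56 - 6040} = \sqrt{-6096} = 4 i \sqrt{381}$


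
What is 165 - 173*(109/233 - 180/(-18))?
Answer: -383502/233 ≈ -1645.9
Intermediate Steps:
165 - 173*(109/233 - 180/(-18)) = 165 - 173*(109*(1/233) - 180*(-1/18)) = 165 - 173*(109/233 + 10) = 165 - 173*2439/233 = 165 - 421947/233 = -383502/233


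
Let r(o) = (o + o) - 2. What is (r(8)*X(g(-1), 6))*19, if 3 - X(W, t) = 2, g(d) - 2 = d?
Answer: 266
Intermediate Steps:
g(d) = 2 + d
r(o) = -2 + 2*o (r(o) = 2*o - 2 = -2 + 2*o)
X(W, t) = 1 (X(W, t) = 3 - 1*2 = 3 - 2 = 1)
(r(8)*X(g(-1), 6))*19 = ((-2 + 2*8)*1)*19 = ((-2 + 16)*1)*19 = (14*1)*19 = 14*19 = 266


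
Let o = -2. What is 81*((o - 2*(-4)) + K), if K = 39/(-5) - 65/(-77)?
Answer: -29808/385 ≈ -77.423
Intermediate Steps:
K = -2678/385 (K = 39*(-⅕) - 65*(-1/77) = -39/5 + 65/77 = -2678/385 ≈ -6.9558)
81*((o - 2*(-4)) + K) = 81*((-2 - 2*(-4)) - 2678/385) = 81*((-2 + 8) - 2678/385) = 81*(6 - 2678/385) = 81*(-368/385) = -29808/385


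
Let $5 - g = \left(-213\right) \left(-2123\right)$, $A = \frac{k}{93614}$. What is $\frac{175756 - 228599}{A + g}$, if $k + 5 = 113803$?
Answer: $\frac{2473422301}{21165787659} \approx 0.11686$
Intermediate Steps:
$k = 113798$ ($k = -5 + 113803 = 113798$)
$A = \frac{56899}{46807}$ ($A = \frac{113798}{93614} = 113798 \cdot \frac{1}{93614} = \frac{56899}{46807} \approx 1.2156$)
$g = -452194$ ($g = 5 - \left(-213\right) \left(-2123\right) = 5 - 452199 = -452194$)
$\frac{175756 - 228599}{A + g} = \frac{175756 - 228599}{\frac{56899}{46807} - 452194} = - \frac{52843}{- \frac{21165787659}{46807}} = \left(-52843\right) \left(- \frac{46807}{21165787659}\right) = \frac{2473422301}{21165787659}$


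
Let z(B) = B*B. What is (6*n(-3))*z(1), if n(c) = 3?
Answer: 18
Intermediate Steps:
z(B) = B²
(6*n(-3))*z(1) = (6*3)*1² = 18*1 = 18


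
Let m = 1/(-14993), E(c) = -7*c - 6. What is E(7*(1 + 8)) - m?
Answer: -6701870/14993 ≈ -447.00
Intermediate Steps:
E(c) = -6 - 7*c
m = -1/14993 ≈ -6.6698e-5
E(7*(1 + 8)) - m = (-6 - 49*(1 + 8)) - 1*(-1/14993) = (-6 - 49*9) + 1/14993 = (-6 - 7*63) + 1/14993 = (-6 - 441) + 1/14993 = -447 + 1/14993 = -6701870/14993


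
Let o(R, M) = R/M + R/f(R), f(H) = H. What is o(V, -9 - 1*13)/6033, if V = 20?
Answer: 1/66363 ≈ 1.5069e-5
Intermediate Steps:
o(R, M) = 1 + R/M (o(R, M) = R/M + R/R = R/M + 1 = 1 + R/M)
o(V, -9 - 1*13)/6033 = (((-9 - 1*13) + 20)/(-9 - 1*13))/6033 = (((-9 - 13) + 20)/(-9 - 13))*(1/6033) = ((-22 + 20)/(-22))*(1/6033) = -1/22*(-2)*(1/6033) = (1/11)*(1/6033) = 1/66363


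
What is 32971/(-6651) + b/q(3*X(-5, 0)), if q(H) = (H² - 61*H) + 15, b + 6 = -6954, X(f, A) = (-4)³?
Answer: -183153869/35908749 ≈ -5.1005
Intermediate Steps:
X(f, A) = -64
b = -6960 (b = -6 - 6954 = -6960)
q(H) = 15 + H² - 61*H
32971/(-6651) + b/q(3*X(-5, 0)) = 32971/(-6651) - 6960/(15 + (3*(-64))² - 183*(-64)) = 32971*(-1/6651) - 6960/(15 + (-192)² - 61*(-192)) = -32971/6651 - 6960/(15 + 36864 + 11712) = -32971/6651 - 6960/48591 = -32971/6651 - 6960*1/48591 = -32971/6651 - 2320/16197 = -183153869/35908749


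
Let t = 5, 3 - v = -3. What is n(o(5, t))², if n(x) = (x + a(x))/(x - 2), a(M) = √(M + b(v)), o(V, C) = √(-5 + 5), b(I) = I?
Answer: 3/2 ≈ 1.5000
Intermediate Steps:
v = 6 (v = 3 - 1*(-3) = 3 + 3 = 6)
o(V, C) = 0 (o(V, C) = √0 = 0)
a(M) = √(6 + M) (a(M) = √(M + 6) = √(6 + M))
n(x) = (x + √(6 + x))/(-2 + x) (n(x) = (x + √(6 + x))/(x - 2) = (x + √(6 + x))/(-2 + x))
n(o(5, t))² = ((0 + √(6 + 0))/(-2 + 0))² = ((0 + √6)/(-2))² = (-√6/2)² = 3/2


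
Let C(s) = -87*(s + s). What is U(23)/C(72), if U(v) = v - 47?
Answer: 1/522 ≈ 0.0019157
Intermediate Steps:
U(v) = -47 + v
C(s) = -174*s
U(23)/C(72) = (-47 + 23)/((-174*72)) = -24/(-12528) = -24*(-1/12528) = 1/522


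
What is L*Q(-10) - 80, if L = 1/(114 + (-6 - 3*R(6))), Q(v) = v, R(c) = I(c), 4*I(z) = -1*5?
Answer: -35800/447 ≈ -80.089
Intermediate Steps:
I(z) = -5/4 (I(z) = (-1*5)/4 = (1/4)*(-5) = -5/4)
R(c) = -5/4
L = 4/447 (L = 1/(114 + (-6 - 3*(-5/4))) = 1/(114 + (-6 + 15/4)) = 1/(114 - 9/4) = 1/(447/4) = 4/447 ≈ 0.0089485)
L*Q(-10) - 80 = (4/447)*(-10) - 80 = -40/447 - 80 = -35800/447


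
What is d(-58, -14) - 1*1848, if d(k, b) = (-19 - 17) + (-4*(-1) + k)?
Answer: -1938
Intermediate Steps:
d(k, b) = -32 + k (d(k, b) = -36 + (4 + k) = -32 + k)
d(-58, -14) - 1*1848 = (-32 - 58) - 1*1848 = -90 - 1848 = -1938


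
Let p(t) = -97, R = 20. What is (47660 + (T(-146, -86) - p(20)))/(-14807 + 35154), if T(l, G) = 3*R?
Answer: 47817/20347 ≈ 2.3501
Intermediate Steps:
T(l, G) = 60 (T(l, G) = 3*20 = 60)
(47660 + (T(-146, -86) - p(20)))/(-14807 + 35154) = (47660 + (60 - 1*(-97)))/(-14807 + 35154) = (47660 + (60 + 97))/20347 = (47660 + 157)*(1/20347) = 47817*(1/20347) = 47817/20347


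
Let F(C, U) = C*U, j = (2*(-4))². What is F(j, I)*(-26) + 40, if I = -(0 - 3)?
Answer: -4952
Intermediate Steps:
j = 64 (j = (-8)² = 64)
I = 3 (I = -1*(-3) = 3)
F(j, I)*(-26) + 40 = (64*3)*(-26) + 40 = 192*(-26) + 40 = -4992 + 40 = -4952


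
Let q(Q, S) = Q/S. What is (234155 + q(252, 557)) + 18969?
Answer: 140990320/557 ≈ 2.5312e+5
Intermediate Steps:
(234155 + q(252, 557)) + 18969 = (234155 + 252/557) + 18969 = 130424587/557 + 18969 = 140990320/557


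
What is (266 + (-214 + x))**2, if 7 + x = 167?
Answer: 44944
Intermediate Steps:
x = 160 (x = -7 + 167 = 160)
(266 + (-214 + x))**2 = (266 + (-214 + 160))**2 = (266 - 54)**2 = 212**2 = 44944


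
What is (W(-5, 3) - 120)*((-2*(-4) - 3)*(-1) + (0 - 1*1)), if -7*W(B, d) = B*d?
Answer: 4950/7 ≈ 707.14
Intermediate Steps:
W(B, d) = -B*d/7
(W(-5, 3) - 120)*((-2*(-4) - 3)*(-1) + (0 - 1*1)) = (-⅐*(-5)*3 - 120)*((-2*(-4) - 3)*(-1) + (0 - 1*1)) = (15/7 - 120)*((8 - 3)*(-1) + (0 - 1)) = -825*(5*(-1) - 1)/7 = -825*(-5 - 1)/7 = -825/7*(-6) = 4950/7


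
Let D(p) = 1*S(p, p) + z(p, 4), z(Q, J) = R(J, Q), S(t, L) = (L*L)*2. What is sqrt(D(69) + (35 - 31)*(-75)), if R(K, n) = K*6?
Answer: sqrt(9246) ≈ 96.156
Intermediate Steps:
R(K, n) = 6*K
S(t, L) = 2*L**2 (S(t, L) = L**2*2 = 2*L**2)
z(Q, J) = 6*J
D(p) = 24 + 2*p**2 (D(p) = 1*(2*p**2) + 6*4 = 2*p**2 + 24 = 24 + 2*p**2)
sqrt(D(69) + (35 - 31)*(-75)) = sqrt((24 + 2*69**2) + (35 - 31)*(-75)) = sqrt((24 + 2*4761) + 4*(-75)) = sqrt((24 + 9522) - 300) = sqrt(9546 - 300) = sqrt(9246)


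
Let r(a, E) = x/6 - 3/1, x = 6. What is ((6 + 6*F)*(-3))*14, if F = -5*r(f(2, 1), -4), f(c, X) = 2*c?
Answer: -2772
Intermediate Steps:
r(a, E) = -2 (r(a, E) = 6/6 - 3/1 = 6*(⅙) - 3*1 = 1 - 3 = -2)
F = 10 (F = -5*(-2) = 10)
((6 + 6*F)*(-3))*14 = ((6 + 6*10)*(-3))*14 = ((6 + 60)*(-3))*14 = (66*(-3))*14 = -198*14 = -2772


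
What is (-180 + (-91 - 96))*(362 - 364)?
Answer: 734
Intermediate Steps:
(-180 + (-91 - 96))*(362 - 364) = (-180 - 187)*(-2) = -367*(-2) = 734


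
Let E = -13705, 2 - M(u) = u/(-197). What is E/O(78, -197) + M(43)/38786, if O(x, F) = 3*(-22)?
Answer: 2379949283/11461263 ≈ 207.65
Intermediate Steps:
M(u) = 2 + u/197 (M(u) = 2 - u/(-197) = 2 - u*(-1)/197 = 2 - (-1)*u/197 = 2 + u/197)
O(x, F) = -66
E/O(78, -197) + M(43)/38786 = -13705/(-66) + (2 + (1/197)*43)/38786 = -13705*(-1/66) + (2 + 43/197)*(1/38786) = 13705/66 + (437/197)*(1/38786) = 13705/66 + 437/7640842 = 2379949283/11461263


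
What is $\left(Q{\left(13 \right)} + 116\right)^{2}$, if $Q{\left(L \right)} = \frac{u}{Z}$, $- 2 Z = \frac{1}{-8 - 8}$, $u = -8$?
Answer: $19600$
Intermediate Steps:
$Z = \frac{1}{32}$ ($Z = - \frac{1}{2 \left(-8 - 8\right)} = - \frac{1}{2 \left(-16\right)} = \left(- \frac{1}{2}\right) \left(- \frac{1}{16}\right) = \frac{1}{32} \approx 0.03125$)
$Q{\left(L \right)} = -256$ ($Q{\left(L \right)} = - 8 \frac{1}{\frac{1}{32}} = \left(-8\right) 32 = -256$)
$\left(Q{\left(13 \right)} + 116\right)^{2} = \left(-256 + 116\right)^{2} = \left(-140\right)^{2} = 19600$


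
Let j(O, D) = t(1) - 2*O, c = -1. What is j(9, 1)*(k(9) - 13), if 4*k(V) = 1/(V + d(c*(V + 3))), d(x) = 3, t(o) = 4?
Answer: 4361/24 ≈ 181.71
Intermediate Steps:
j(O, D) = 4 - 2*O
k(V) = 1/(4*(3 + V)) (k(V) = 1/(4*(V + 3)) = 1/(4*(3 + V)))
j(9, 1)*(k(9) - 13) = (4 - 2*9)*(1/(4*(3 + 9)) - 13) = (4 - 18)*((¼)/12 - 13) = -14*((¼)*(1/12) - 13) = -14*(1/48 - 13) = -14*(-623/48) = 4361/24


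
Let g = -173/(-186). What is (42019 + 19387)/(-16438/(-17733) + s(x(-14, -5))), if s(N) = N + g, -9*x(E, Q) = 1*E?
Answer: 202537743228/11256025 ≈ 17994.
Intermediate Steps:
g = 173/186 (g = -173*(-1/186) = 173/186 ≈ 0.93011)
x(E, Q) = -E/9
s(N) = 173/186 + N (s(N) = N + 173/186 = 173/186 + N)
(42019 + 19387)/(-16438/(-17733) + s(x(-14, -5))) = (42019 + 19387)/(-16438/(-17733) + (173/186 - ⅑*(-14))) = 61406/(-16438*(-1/17733) + (173/186 + 14/9)) = 61406/(16438/17733 + 1387/558) = 61406/(11256025/3298338) = 61406*(3298338/11256025) = 202537743228/11256025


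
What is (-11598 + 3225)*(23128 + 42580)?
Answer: -550173084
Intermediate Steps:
(-11598 + 3225)*(23128 + 42580) = -8373*65708 = -550173084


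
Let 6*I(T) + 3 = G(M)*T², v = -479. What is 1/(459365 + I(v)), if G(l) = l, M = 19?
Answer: 3/3557783 ≈ 8.4322e-7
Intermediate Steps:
I(T) = -½ + 19*T²/6 (I(T) = -½ + (19*T²)/6 = -½ + 19*T²/6)
1/(459365 + I(v)) = 1/(459365 + (-½ + (19/6)*(-479)²)) = 1/(459365 + (-½ + (19/6)*229441)) = 1/(459365 + (-½ + 4359379/6)) = 1/(459365 + 2179688/3) = 1/(3557783/3) = 3/3557783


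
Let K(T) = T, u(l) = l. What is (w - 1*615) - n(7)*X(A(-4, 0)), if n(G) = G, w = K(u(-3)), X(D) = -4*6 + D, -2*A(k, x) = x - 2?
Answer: -457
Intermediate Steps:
A(k, x) = 1 - x/2 (A(k, x) = -(x - 2)/2 = -(-2 + x)/2 = 1 - x/2)
X(D) = -24 + D
w = -3
(w - 1*615) - n(7)*X(A(-4, 0)) = (-3 - 1*615) - 7*(-24 + (1 - 1/2*0)) = (-3 - 615) - 7*(-24 + (1 + 0)) = -618 - 7*(-24 + 1) = -618 - 7*(-23) = -618 - 1*(-161) = -618 + 161 = -457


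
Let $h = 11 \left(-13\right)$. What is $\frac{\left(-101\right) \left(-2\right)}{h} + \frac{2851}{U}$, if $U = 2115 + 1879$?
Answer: $- \frac{399095}{571142} \approx -0.69877$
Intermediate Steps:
$U = 3994$
$h = -143$
$\frac{\left(-101\right) \left(-2\right)}{h} + \frac{2851}{U} = \frac{\left(-101\right) \left(-2\right)}{-143} + \frac{2851}{3994} = 202 \left(- \frac{1}{143}\right) + 2851 \cdot \frac{1}{3994} = - \frac{202}{143} + \frac{2851}{3994} = - \frac{399095}{571142}$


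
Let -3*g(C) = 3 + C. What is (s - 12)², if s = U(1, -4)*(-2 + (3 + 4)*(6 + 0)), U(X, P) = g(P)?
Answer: 16/9 ≈ 1.7778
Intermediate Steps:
g(C) = -1 - C/3 (g(C) = -(3 + C)/3 = -1 - C/3)
U(X, P) = -1 - P/3
s = 40/3 (s = (-1 - ⅓*(-4))*(-2 + (3 + 4)*(6 + 0)) = (-1 + 4/3)*(-2 + 7*6) = (-2 + 42)/3 = (⅓)*40 = 40/3 ≈ 13.333)
(s - 12)² = (40/3 - 12)² = (4/3)² = 16/9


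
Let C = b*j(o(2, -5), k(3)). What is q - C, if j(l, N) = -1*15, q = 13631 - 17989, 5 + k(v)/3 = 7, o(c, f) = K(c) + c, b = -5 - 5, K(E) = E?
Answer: -4508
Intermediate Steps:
b = -10
o(c, f) = 2*c (o(c, f) = c + c = 2*c)
k(v) = 6 (k(v) = -15 + 3*7 = -15 + 21 = 6)
q = -4358
j(l, N) = -15
C = 150 (C = -10*(-15) = 150)
q - C = -4358 - 1*150 = -4358 - 150 = -4508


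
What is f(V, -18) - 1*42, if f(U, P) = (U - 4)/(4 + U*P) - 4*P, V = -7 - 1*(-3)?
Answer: 568/19 ≈ 29.895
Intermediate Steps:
V = -4 (V = -7 + 3 = -4)
f(U, P) = -4*P + (-4 + U)/(4 + P*U) (f(U, P) = (-4 + U)/(4 + P*U) - 4*P = -4*P + (-4 + U)/(4 + P*U))
f(V, -18) - 1*42 = (-4 - 4 - 16*(-18) - 4*(-4)*(-18)²)/(4 - 18*(-4)) - 1*42 = (-4 - 4 + 288 - 4*(-4)*324)/(4 + 72) - 42 = (-4 - 4 + 288 + 5184)/76 - 42 = (1/76)*5464 - 42 = 1366/19 - 42 = 568/19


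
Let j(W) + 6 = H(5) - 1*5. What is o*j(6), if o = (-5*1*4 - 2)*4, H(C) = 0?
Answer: 968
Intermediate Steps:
j(W) = -11 (j(W) = -6 + (0 - 1*5) = -6 + (0 - 5) = -6 - 5 = -11)
o = -88 (o = (-5*4 - 2)*4 = (-20 - 2)*4 = -22*4 = -88)
o*j(6) = -88*(-11) = 968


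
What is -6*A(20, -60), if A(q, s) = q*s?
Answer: 7200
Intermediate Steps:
-6*A(20, -60) = -120*(-60) = -6*(-1200) = 7200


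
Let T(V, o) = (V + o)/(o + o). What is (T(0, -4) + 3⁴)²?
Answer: 26569/4 ≈ 6642.3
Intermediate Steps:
T(V, o) = (V + o)/(2*o) (T(V, o) = (V + o)/((2*o)) = (V + o)*(1/(2*o)) = (V + o)/(2*o))
(T(0, -4) + 3⁴)² = ((½)*(0 - 4)/(-4) + 3⁴)² = ((½)*(-¼)*(-4) + 81)² = (½ + 81)² = (163/2)² = 26569/4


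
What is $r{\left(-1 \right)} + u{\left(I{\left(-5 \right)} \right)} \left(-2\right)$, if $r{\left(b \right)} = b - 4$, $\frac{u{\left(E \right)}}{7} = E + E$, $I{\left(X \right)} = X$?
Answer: $135$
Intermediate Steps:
$u{\left(E \right)} = 14 E$ ($u{\left(E \right)} = 7 \left(E + E\right) = 7 \cdot 2 E = 14 E$)
$r{\left(b \right)} = -4 + b$
$r{\left(-1 \right)} + u{\left(I{\left(-5 \right)} \right)} \left(-2\right) = \left(-4 - 1\right) + 14 \left(-5\right) \left(-2\right) = -5 - -140 = -5 + 140 = 135$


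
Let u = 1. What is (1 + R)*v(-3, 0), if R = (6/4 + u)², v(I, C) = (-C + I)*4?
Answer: -87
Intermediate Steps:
v(I, C) = -4*C + 4*I (v(I, C) = (I - C)*4 = -4*C + 4*I)
R = 25/4 (R = (6/4 + 1)² = (6*(¼) + 1)² = (3/2 + 1)² = (5/2)² = 25/4 ≈ 6.2500)
(1 + R)*v(-3, 0) = (1 + 25/4)*(-4*0 + 4*(-3)) = 29*(0 - 12)/4 = (29/4)*(-12) = -87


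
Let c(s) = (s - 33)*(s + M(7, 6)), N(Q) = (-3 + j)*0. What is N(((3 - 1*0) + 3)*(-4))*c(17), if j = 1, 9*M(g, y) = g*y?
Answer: 0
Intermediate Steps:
M(g, y) = g*y/9 (M(g, y) = (g*y)/9 = g*y/9)
N(Q) = 0 (N(Q) = (-3 + 1)*0 = -2*0 = 0)
c(s) = (-33 + s)*(14/3 + s) (c(s) = (s - 33)*(s + (1/9)*7*6) = (-33 + s)*(s + 14/3) = (-33 + s)*(14/3 + s))
N(((3 - 1*0) + 3)*(-4))*c(17) = 0*(-154 + 17**2 - 85/3*17) = 0*(-154 + 289 - 1445/3) = 0*(-1040/3) = 0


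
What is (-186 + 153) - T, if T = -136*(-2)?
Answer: -305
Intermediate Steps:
T = 272
(-186 + 153) - T = (-186 + 153) - 1*272 = -33 - 272 = -305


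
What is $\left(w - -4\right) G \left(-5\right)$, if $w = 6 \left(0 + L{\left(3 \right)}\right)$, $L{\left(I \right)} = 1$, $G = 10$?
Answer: $-500$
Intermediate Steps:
$w = 6$ ($w = 6 \left(0 + 1\right) = 6 \cdot 1 = 6$)
$\left(w - -4\right) G \left(-5\right) = \left(6 - -4\right) 10 \left(-5\right) = \left(6 + 4\right) 10 \left(-5\right) = 10 \cdot 10 \left(-5\right) = 100 \left(-5\right) = -500$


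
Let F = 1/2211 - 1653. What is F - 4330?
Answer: -13228412/2211 ≈ -5983.0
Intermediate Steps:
F = -3654782/2211 (F = 1/2211 - 1653 = -3654782/2211 ≈ -1653.0)
F - 4330 = -3654782/2211 - 4330 = -13228412/2211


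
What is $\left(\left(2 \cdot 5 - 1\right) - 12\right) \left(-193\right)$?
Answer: $579$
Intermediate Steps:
$\left(\left(2 \cdot 5 - 1\right) - 12\right) \left(-193\right) = \left(\left(10 - 1\right) - 12\right) \left(-193\right) = \left(9 - 12\right) \left(-193\right) = \left(-3\right) \left(-193\right) = 579$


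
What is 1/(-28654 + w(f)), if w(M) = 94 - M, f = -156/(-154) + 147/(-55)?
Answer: -385/10994961 ≈ -3.5016e-5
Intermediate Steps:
f = -639/385 (f = -156*(-1/154) + 147*(-1/55) = 78/77 - 147/55 = -639/385 ≈ -1.6597)
1/(-28654 + w(f)) = 1/(-28654 + (94 - 1*(-639/385))) = 1/(-28654 + (94 + 639/385)) = 1/(-28654 + 36829/385) = 1/(-10994961/385) = -385/10994961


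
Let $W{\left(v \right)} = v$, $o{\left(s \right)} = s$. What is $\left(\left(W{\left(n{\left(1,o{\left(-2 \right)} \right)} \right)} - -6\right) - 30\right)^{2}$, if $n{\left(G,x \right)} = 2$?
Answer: $484$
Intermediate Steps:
$\left(\left(W{\left(n{\left(1,o{\left(-2 \right)} \right)} \right)} - -6\right) - 30\right)^{2} = \left(\left(2 - -6\right) - 30\right)^{2} = \left(\left(2 + 6\right) - 30\right)^{2} = \left(8 - 30\right)^{2} = \left(-22\right)^{2} = 484$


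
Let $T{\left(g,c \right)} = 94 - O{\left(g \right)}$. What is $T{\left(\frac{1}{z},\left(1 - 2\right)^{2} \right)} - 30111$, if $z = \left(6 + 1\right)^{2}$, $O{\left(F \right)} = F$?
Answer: $- \frac{1470834}{49} \approx -30017.0$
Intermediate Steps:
$z = 49$ ($z = 7^{2} = 49$)
$T{\left(g,c \right)} = 94 - g$
$T{\left(\frac{1}{z},\left(1 - 2\right)^{2} \right)} - 30111 = \left(94 - \frac{1}{49}\right) - 30111 = \frac{4605}{49} - 30111 = - \frac{1470834}{49}$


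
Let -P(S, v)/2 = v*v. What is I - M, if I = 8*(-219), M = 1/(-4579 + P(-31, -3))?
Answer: -8053943/4597 ≈ -1752.0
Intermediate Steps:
P(S, v) = -2*v² (P(S, v) = -2*v*v = -2*v²)
M = -1/4597 (M = 1/(-4579 - 2*(-3)²) = 1/(-4579 - 2*9) = 1/(-4579 - 18) = 1/(-4597) = -1/4597 ≈ -0.00021753)
I = -1752
I - M = -1752 - 1*(-1/4597) = -1752 + 1/4597 = -8053943/4597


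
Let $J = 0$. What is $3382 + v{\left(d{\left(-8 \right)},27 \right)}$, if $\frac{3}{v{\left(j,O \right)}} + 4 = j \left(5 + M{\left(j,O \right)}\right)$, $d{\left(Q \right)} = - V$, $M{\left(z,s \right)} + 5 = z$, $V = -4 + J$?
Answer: $\frac{13529}{4} \approx 3382.3$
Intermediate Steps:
$V = -4$ ($V = -4 + 0 = -4$)
$M{\left(z,s \right)} = -5 + z$
$d{\left(Q \right)} = 4$ ($d{\left(Q \right)} = \left(-1\right) \left(-4\right) = 4$)
$v{\left(j,O \right)} = \frac{3}{-4 + j^{2}}$ ($v{\left(j,O \right)} = \frac{3}{-4 + j \left(5 + \left(-5 + j\right)\right)} = \frac{3}{-4 + j j} = \frac{3}{-4 + j^{2}}$)
$3382 + v{\left(d{\left(-8 \right)},27 \right)} = 3382 + \frac{3}{-4 + 4^{2}} = 3382 + \frac{3}{-4 + 16} = 3382 + \frac{3}{12} = 3382 + 3 \cdot \frac{1}{12} = 3382 + \frac{1}{4} = \frac{13529}{4}$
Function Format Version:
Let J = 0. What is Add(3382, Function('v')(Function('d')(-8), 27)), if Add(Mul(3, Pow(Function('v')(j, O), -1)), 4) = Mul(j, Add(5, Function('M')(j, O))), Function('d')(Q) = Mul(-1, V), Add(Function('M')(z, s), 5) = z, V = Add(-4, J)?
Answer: Rational(13529, 4) ≈ 3382.3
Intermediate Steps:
V = -4 (V = Add(-4, 0) = -4)
Function('M')(z, s) = Add(-5, z)
Function('d')(Q) = 4 (Function('d')(Q) = Mul(-1, -4) = 4)
Function('v')(j, O) = Mul(3, Pow(Add(-4, Pow(j, 2)), -1)) (Function('v')(j, O) = Mul(3, Pow(Add(-4, Mul(j, Add(5, Add(-5, j)))), -1)) = Mul(3, Pow(Add(-4, Mul(j, j)), -1)) = Mul(3, Pow(Add(-4, Pow(j, 2)), -1)))
Add(3382, Function('v')(Function('d')(-8), 27)) = Add(3382, Mul(3, Pow(Add(-4, Pow(4, 2)), -1))) = Add(3382, Mul(3, Pow(Add(-4, 16), -1))) = Add(3382, Mul(3, Pow(12, -1))) = Add(3382, Mul(3, Rational(1, 12))) = Add(3382, Rational(1, 4)) = Rational(13529, 4)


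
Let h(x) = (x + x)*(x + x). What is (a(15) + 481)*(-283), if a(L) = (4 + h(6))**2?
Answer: -6334955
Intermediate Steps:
h(x) = 4*x**2 (h(x) = (2*x)*(2*x) = 4*x**2)
a(L) = 21904 (a(L) = (4 + 4*6**2)**2 = (4 + 4*36)**2 = (4 + 144)**2 = 148**2 = 21904)
(a(15) + 481)*(-283) = (21904 + 481)*(-283) = 22385*(-283) = -6334955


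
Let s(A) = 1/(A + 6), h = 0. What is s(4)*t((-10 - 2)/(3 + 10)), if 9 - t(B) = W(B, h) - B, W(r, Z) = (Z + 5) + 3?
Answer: 1/130 ≈ 0.0076923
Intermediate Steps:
W(r, Z) = 8 + Z (W(r, Z) = (5 + Z) + 3 = 8 + Z)
t(B) = 1 + B (t(B) = 9 - ((8 + 0) - B) = 9 - (8 - B) = 9 + (-8 + B) = 1 + B)
s(A) = 1/(6 + A)
s(4)*t((-10 - 2)/(3 + 10)) = (1 + (-10 - 2)/(3 + 10))/(6 + 4) = (1 - 12/13)/10 = (1/10)*(1/13) = 1/130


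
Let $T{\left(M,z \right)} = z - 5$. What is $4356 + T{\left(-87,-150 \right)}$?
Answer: $4201$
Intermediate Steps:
$T{\left(M,z \right)} = -5 + z$
$4356 + T{\left(-87,-150 \right)} = 4356 - 155 = 4201$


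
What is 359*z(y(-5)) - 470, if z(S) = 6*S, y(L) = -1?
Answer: -2624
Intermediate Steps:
359*z(y(-5)) - 470 = 359*(6*(-1)) - 470 = 359*(-6) - 470 = -2154 - 470 = -2624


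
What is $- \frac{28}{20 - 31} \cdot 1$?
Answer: $\frac{28}{11} \approx 2.5455$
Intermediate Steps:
$- \frac{28}{20 - 31} \cdot 1 = - \frac{28}{-11} \cdot 1 = \left(-28\right) \left(- \frac{1}{11}\right) 1 = \frac{28}{11} \cdot 1 = \frac{28}{11}$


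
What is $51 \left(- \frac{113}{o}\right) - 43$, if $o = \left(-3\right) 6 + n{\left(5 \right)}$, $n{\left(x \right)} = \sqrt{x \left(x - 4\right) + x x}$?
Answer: $\frac{15182}{49} + \frac{1921 \sqrt{30}}{98} \approx 417.2$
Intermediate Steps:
$n{\left(x \right)} = \sqrt{x^{2} + x \left(-4 + x\right)}$ ($n{\left(x \right)} = \sqrt{x \left(-4 + x\right) + x^{2}} = \sqrt{x^{2} + x \left(-4 + x\right)}$)
$o = -18 + \sqrt{30}$ ($o = \left(-3\right) 6 + \sqrt{2} \sqrt{5 \left(-2 + 5\right)} = -18 + \sqrt{2} \sqrt{5 \cdot 3} = -18 + \sqrt{2} \sqrt{15} = -18 + \sqrt{30} \approx -12.523$)
$51 \left(- \frac{113}{o}\right) - 43 = 51 \left(- \frac{113}{-18 + \sqrt{30}}\right) - 43 = - \frac{5763}{-18 + \sqrt{30}} - 43 = -43 - \frac{5763}{-18 + \sqrt{30}}$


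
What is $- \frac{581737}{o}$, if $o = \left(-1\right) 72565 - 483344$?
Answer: $\frac{581737}{555909} \approx 1.0465$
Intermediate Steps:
$o = -555909$ ($o = -72565 - 483344 = -555909$)
$- \frac{581737}{o} = - \frac{581737}{-555909} = \left(-581737\right) \left(- \frac{1}{555909}\right) = \frac{581737}{555909}$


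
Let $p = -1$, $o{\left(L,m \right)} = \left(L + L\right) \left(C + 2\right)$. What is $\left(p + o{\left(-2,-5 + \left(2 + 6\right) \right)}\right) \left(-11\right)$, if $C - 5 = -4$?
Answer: $143$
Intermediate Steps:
$C = 1$ ($C = 5 - 4 = 1$)
$o{\left(L,m \right)} = 6 L$ ($o{\left(L,m \right)} = \left(L + L\right) \left(1 + 2\right) = 2 L 3 = 6 L$)
$\left(p + o{\left(-2,-5 + \left(2 + 6\right) \right)}\right) \left(-11\right) = \left(-1 + 6 \left(-2\right)\right) \left(-11\right) = \left(-1 - 12\right) \left(-11\right) = \left(-13\right) \left(-11\right) = 143$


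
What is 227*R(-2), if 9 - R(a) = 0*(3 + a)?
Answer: 2043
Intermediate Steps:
R(a) = 9 (R(a) = 9 - 0*(3 + a) = 9 - 1*0 = 9 + 0 = 9)
227*R(-2) = 227*9 = 2043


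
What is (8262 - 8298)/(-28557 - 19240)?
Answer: 36/47797 ≈ 0.00075319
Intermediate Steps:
(8262 - 8298)/(-28557 - 19240) = -36/(-47797) = -36*(-1/47797) = 36/47797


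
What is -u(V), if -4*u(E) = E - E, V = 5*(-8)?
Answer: 0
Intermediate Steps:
V = -40
u(E) = 0 (u(E) = -(E - E)/4 = -1/4*0 = 0)
-u(V) = -1*0 = 0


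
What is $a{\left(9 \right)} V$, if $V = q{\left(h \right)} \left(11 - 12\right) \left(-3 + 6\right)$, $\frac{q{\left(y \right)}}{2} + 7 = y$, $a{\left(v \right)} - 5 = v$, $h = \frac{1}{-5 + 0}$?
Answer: $\frac{3024}{5} \approx 604.8$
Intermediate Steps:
$h = - \frac{1}{5}$ ($h = \frac{1}{-5} = - \frac{1}{5} \approx -0.2$)
$a{\left(v \right)} = 5 + v$
$q{\left(y \right)} = -14 + 2 y$
$V = \frac{216}{5}$ ($V = \left(-14 + 2 \left(- \frac{1}{5}\right)\right) \left(11 - 12\right) \left(-3 + 6\right) = \left(-14 - \frac{2}{5}\right) \left(\left(-1\right) 3\right) = \left(- \frac{72}{5}\right) \left(-3\right) = \frac{216}{5} \approx 43.2$)
$a{\left(9 \right)} V = \left(5 + 9\right) \frac{216}{5} = 14 \cdot \frac{216}{5} = \frac{3024}{5}$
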